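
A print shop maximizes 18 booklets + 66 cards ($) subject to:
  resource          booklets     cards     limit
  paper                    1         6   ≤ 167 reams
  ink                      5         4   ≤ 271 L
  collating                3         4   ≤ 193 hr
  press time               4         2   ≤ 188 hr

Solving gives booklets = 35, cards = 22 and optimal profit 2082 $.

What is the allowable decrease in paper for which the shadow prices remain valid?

5.6

Binding constraints: paper, collating. The basis is B = [[1,6],[3,4]] with det -14.
Per unit decrease in paper, x* moves by d = (0.2857, -0.2143).
The basis stays optimal until press time becomes binding; allowable decrease = 5.6 reams.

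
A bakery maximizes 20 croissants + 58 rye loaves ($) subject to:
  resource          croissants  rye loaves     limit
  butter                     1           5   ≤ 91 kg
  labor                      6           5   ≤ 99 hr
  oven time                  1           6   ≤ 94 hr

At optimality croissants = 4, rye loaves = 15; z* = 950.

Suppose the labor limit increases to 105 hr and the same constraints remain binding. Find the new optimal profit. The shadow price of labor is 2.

Δb = 6, so new z* = 950 + (2)·(6) = 950 + 12 = 962.

962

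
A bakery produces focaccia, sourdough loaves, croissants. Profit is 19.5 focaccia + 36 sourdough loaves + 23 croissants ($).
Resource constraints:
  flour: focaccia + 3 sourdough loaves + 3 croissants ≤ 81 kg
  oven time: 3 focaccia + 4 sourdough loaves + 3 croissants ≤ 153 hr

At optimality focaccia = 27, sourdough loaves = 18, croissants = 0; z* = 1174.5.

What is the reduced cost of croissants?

-8.5

At the optimum: flour uses 81 of 81 (binding); oven time uses 153 of 153 (binding).
The binding rows give the dual system: 1·y_flour + 3·y_oven time = 19.5 and 3·y_flour + 4·y_oven time = 36.
Solving: y_flour = 6, y_oven time = 4.5.
Reduced cost of croissants: c₃ − yᵀa₃ = 23 − (6·3 + 4.5·3) = 23 − 31.5 = -8.5.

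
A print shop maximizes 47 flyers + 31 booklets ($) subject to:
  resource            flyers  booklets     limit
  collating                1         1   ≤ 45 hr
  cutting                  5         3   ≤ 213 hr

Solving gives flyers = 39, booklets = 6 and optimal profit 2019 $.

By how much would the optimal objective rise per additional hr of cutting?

Both collating and cutting are binding at x*.
From A_Bᵀ y = c: 1·y_collating + 5·y_cutting = 47; 1·y_collating + 3·y_cutting = 31.
→ y_collating = 7 and y_cutting = 8.
Shadow price of cutting = 8.

8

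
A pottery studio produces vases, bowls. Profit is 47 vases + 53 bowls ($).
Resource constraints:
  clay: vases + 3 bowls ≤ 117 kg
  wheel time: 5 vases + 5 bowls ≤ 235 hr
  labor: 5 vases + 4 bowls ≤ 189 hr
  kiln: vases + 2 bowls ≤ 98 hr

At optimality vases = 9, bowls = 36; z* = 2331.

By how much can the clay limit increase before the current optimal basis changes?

Binding constraints: clay, labor. The basis is B = [[1,3],[5,4]] with det -11.
Per unit increase in clay, x* moves by d = (-0.3636, 0.4545).
The basis stays optimal until wheel time becomes binding; allowable increase = 22 kg.

22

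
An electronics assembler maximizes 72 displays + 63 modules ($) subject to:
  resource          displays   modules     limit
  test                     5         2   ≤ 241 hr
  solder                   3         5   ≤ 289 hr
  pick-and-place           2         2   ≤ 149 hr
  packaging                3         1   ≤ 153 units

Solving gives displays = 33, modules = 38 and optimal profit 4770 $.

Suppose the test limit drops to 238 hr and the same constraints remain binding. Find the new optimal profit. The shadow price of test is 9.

Δb = -3, so new z* = 4770 + (9)·(-3) = 4770 − 27 = 4743.

4743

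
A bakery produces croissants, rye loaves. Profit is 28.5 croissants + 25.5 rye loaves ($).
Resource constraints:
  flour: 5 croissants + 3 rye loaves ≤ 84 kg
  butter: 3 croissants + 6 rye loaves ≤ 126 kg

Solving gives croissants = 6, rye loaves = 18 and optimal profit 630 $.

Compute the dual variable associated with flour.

At the optimum: flour uses 84 of 84 (binding); butter uses 126 of 126 (binding).
From A_Bᵀ y = c: 5·y_flour + 3·y_butter = 28.5; 3·y_flour + 6·y_butter = 25.5.
→ y_flour = 4.5 and y_butter = 2.
Shadow price of flour = 4.5.

4.5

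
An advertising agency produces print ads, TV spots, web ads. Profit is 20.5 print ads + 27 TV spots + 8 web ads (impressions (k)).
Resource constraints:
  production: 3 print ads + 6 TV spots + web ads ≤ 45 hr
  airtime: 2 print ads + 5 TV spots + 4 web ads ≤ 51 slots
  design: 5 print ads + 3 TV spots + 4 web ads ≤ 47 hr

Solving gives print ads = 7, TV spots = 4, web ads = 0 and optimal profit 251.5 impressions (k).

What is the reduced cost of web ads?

-3.5

Binding: production and design. Non-binding: airtime (17 unused).
By complementary slackness, y = 0 for the non-binding constraint.
Dual feasibility on the basic columns requires 3·y_production + 5·y_design = 20.5, 6·y_production + 3·y_design = 27.
→ y_production = 3.5 and y_design = 2.
Reduced cost of web ads: c₃ − yᵀa₃ = 8 − (3.5·1 + 2·4) = 8 − 11.5 = -3.5.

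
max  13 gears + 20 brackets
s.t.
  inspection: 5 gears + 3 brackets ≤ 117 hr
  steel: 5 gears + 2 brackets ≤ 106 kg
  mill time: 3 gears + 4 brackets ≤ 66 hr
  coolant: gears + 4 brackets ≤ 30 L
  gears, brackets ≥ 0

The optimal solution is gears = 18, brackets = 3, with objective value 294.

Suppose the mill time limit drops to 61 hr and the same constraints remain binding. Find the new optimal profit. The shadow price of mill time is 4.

274

Δb = -5, so new z* = 294 + (4)·(-5) = 294 − 20 = 274.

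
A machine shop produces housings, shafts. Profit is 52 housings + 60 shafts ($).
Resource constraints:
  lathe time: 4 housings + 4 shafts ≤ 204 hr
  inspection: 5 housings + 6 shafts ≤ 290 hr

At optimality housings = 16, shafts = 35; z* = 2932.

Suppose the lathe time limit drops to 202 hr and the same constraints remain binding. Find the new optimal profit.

At the optimum: lathe time uses 204 of 204 (binding); inspection uses 290 of 290 (binding).
Dual feasibility on the basic columns requires 4·y_lathe time + 5·y_inspection = 52, 4·y_lathe time + 6·y_inspection = 60.
→ y_lathe time = 3 and y_inspection = 8.
Δz = y_lathe time·Δb = 3 × (-2) = -6, so new z* = 2932 − 6 = 2926.

2926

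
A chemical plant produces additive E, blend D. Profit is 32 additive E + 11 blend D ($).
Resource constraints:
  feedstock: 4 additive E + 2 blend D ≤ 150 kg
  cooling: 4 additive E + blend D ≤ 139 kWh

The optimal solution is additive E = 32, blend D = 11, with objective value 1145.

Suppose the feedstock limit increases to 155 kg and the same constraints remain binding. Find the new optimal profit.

1160

At the optimum: feedstock uses 150 of 150 (binding); cooling uses 139 of 139 (binding).
From A_Bᵀ y = c: 4·y_feedstock + 4·y_cooling = 32; 2·y_feedstock + 1·y_cooling = 11.
→ y_feedstock = 3 and y_cooling = 5.
Δz = y_feedstock·Δb = 3 × (5) = 15, so new z* = 1145 + 15 = 1160.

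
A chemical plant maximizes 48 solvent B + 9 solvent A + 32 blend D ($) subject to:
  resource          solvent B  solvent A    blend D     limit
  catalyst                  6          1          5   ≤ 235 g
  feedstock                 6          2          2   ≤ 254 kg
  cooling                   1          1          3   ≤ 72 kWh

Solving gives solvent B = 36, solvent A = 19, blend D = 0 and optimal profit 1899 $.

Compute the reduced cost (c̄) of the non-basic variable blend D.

-5

At the optimum: catalyst uses 235 of 235 (binding); feedstock uses 254 of 254 (binding); cooling uses 55 of 72 (slack = 17).
Slack constraints have shadow price 0 (complementary slackness).
Dual feasibility on the basic columns requires 6·y_catalyst + 6·y_feedstock = 48, 1·y_catalyst + 2·y_feedstock = 9.
→ y_catalyst = 7 and y_feedstock = 1.
Reduced cost of blend D: c₃ − yᵀa₃ = 32 − (7·5 + 1·2) = 32 − 37 = -5.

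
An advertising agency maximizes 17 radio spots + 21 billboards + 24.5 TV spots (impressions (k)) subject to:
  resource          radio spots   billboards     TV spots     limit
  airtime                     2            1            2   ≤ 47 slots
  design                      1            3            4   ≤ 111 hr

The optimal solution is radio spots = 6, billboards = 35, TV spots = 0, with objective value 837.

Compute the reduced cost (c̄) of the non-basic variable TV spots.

Check each constraint at x*: airtime 47/47 (tight); design 111/111 (tight).
From A_Bᵀ y = c: 2·y_airtime + 1·y_design = 17; 1·y_airtime + 3·y_design = 21.
This yields shadow prices y_airtime = 6, y_design = 5.
Reduced cost of TV spots: c₃ − yᵀa₃ = 24.5 − (6·2 + 5·4) = 24.5 − 32 = -7.5.

-7.5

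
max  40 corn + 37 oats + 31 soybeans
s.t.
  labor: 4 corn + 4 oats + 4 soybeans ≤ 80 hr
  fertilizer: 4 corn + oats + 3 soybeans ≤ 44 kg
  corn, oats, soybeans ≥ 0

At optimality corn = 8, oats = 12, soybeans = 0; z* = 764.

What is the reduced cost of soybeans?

-8

Both labor and fertilizer are binding at x*.
From A_Bᵀ y = c: 4·y_labor + 4·y_fertilizer = 40; 4·y_labor + 1·y_fertilizer = 37.
This yields shadow prices y_labor = 9, y_fertilizer = 1.
Reduced cost of soybeans: c₃ − yᵀa₃ = 31 − (9·4 + 1·3) = 31 − 39 = -8.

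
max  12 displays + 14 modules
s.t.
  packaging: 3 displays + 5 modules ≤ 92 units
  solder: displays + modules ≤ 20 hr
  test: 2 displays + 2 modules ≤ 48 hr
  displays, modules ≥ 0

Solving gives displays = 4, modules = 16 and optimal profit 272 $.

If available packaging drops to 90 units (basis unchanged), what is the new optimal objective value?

Check each constraint at x*: packaging 92/92 (tight); solder 20/20 (tight); test 40/48 (slack 8).
Since test is not tight, its dual is 0.
From A_Bᵀ y = c: 3·y_packaging + 1·y_solder = 12; 5·y_packaging + 1·y_solder = 14.
Solving: y_packaging = 1, y_solder = 9.
Δz = y_packaging·Δb = 1 × (-2) = -2, so new z* = 272 − 2 = 270.

270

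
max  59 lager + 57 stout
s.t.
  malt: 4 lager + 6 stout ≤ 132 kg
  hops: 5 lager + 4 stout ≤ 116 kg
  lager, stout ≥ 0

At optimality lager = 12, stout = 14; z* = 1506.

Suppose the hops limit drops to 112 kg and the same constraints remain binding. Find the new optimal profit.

1470

Both malt and hops are binding at x*.
Dual feasibility on the basic columns requires 4·y_malt + 5·y_hops = 59, 6·y_malt + 4·y_hops = 57.
Solving: y_malt = 3.5, y_hops = 9.
Δz = y_hops·Δb = 9 × (-4) = -36, so new z* = 1506 − 36 = 1470.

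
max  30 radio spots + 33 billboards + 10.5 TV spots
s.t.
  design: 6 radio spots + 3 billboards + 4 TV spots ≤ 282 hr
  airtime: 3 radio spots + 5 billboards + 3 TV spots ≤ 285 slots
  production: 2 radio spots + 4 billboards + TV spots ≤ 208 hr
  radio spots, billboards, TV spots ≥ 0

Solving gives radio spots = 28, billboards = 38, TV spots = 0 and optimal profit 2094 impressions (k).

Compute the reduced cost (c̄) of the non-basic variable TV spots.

At the optimum: design uses 282 of 282 (binding); airtime uses 274 of 285 (slack = 11); production uses 208 of 208 (binding).
By complementary slackness, y = 0 for the non-binding constraint.
From A_Bᵀ y = c: 6·y_design + 2·y_production = 30; 3·y_design + 4·y_production = 33.
→ y_design = 3 and y_production = 6.
Reduced cost of TV spots: c₃ − yᵀa₃ = 10.5 − (3·4 + 6·1) = 10.5 − 18 = -7.5.

-7.5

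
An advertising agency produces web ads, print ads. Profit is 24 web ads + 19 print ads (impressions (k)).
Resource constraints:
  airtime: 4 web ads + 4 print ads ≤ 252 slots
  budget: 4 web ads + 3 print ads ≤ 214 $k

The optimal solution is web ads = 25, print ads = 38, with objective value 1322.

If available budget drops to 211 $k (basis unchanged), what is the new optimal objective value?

1307

At the optimum: airtime uses 252 of 252 (binding); budget uses 214 of 214 (binding).
Dual feasibility on the basic columns requires 4·y_airtime + 4·y_budget = 24, 4·y_airtime + 3·y_budget = 19.
Solving: y_airtime = 1, y_budget = 5.
Δz = y_budget·Δb = 5 × (-3) = -15, so new z* = 1322 − 15 = 1307.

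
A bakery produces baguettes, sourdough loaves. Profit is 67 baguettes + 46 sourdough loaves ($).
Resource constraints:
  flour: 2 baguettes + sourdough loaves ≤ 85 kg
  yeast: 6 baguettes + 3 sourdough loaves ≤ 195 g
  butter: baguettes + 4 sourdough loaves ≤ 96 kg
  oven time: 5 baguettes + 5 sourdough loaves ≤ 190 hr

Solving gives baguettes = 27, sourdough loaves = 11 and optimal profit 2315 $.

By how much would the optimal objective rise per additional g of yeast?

At the optimum: flour uses 65 of 85 (slack = 20); yeast uses 195 of 195 (binding); butter uses 71 of 96 (slack = 25); oven time uses 190 of 190 (binding).
By complementary slackness, y = 0 for the non-binding constraints.
From A_Bᵀ y = c: 6·y_yeast + 5·y_oven time = 67; 3·y_yeast + 5·y_oven time = 46.
This yields shadow prices y_yeast = 7, y_oven time = 5.
Shadow price of yeast = 7.

7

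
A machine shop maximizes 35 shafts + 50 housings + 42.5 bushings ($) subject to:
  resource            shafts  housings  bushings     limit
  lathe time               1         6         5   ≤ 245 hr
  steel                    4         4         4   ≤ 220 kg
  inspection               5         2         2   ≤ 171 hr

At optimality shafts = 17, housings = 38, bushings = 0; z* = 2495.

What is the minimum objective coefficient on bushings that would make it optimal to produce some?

47

Binding: lathe time and steel. Non-binding: inspection (10 unused).
By complementary slackness, y = 0 for the non-binding constraint.
The binding rows give the dual system: 1·y_lathe time + 4·y_steel = 35 and 6·y_lathe time + 4·y_steel = 50.
This yields shadow prices y_lathe time = 3, y_steel = 8.
bushings enters the basis when its profit ≥ yᵀa₃ = 3·5 + 8·4 = 47.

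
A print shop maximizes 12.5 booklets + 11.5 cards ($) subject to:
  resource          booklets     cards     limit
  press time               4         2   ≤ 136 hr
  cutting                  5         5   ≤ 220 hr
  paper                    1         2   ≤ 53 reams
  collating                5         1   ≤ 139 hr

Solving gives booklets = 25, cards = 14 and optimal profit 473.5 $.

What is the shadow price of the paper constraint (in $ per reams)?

At the optimum: press time uses 128 of 136 (slack = 8); cutting uses 195 of 220 (slack = 25); paper uses 53 of 53 (binding); collating uses 139 of 139 (binding).
Slack constraints have shadow price 0 (complementary slackness).
Dual feasibility on the basic columns requires 1·y_paper + 5·y_collating = 12.5, 2·y_paper + 1·y_collating = 11.5.
This yields shadow prices y_paper = 5, y_collating = 1.5.
Shadow price of paper = 5.

5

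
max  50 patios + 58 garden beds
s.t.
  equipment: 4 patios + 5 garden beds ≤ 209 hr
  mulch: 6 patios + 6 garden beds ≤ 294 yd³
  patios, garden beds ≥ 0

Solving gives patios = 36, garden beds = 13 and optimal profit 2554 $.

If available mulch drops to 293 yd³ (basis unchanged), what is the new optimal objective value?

2551

At the optimum: equipment uses 209 of 209 (binding); mulch uses 294 of 294 (binding).
From A_Bᵀ y = c: 4·y_equipment + 6·y_mulch = 50; 5·y_equipment + 6·y_mulch = 58.
→ y_equipment = 8 and y_mulch = 3.
Δz = y_mulch·Δb = 3 × (-1) = -3, so new z* = 2554 − 3 = 2551.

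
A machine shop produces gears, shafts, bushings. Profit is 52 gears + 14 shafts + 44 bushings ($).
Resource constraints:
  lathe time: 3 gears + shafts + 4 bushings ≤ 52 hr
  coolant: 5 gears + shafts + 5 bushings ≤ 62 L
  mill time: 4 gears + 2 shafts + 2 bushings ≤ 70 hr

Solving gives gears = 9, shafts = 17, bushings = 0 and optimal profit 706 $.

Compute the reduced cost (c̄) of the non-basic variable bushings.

-2

Check each constraint at x*: lathe time 44/52 (slack 8); coolant 62/62 (tight); mill time 70/70 (tight).
Since lathe time is not tight, its dual is 0.
Dual feasibility on the basic columns requires 5·y_coolant + 4·y_mill time = 52, 1·y_coolant + 2·y_mill time = 14.
Solving: y_coolant = 8, y_mill time = 3.
Reduced cost of bushings: c₃ − yᵀa₃ = 44 − (8·5 + 3·2) = 44 − 46 = -2.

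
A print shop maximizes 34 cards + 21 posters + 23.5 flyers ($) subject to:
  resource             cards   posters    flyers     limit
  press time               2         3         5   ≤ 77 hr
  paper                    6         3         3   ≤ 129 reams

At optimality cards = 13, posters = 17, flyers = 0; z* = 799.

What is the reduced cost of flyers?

Both press time and paper are binding at x*.
Dual feasibility on the basic columns requires 2·y_press time + 6·y_paper = 34, 3·y_press time + 3·y_paper = 21.
→ y_press time = 2 and y_paper = 5.
Reduced cost of flyers: c₃ − yᵀa₃ = 23.5 − (2·5 + 5·3) = 23.5 − 25 = -1.5.

-1.5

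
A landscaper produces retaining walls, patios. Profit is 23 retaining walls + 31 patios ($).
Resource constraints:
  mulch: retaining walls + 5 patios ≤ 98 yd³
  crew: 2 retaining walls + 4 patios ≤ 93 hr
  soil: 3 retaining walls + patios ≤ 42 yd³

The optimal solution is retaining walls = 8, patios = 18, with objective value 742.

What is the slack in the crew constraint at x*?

5

crew used = 2·8 + 4·18 = 88; slack = 93 − 88 = 5.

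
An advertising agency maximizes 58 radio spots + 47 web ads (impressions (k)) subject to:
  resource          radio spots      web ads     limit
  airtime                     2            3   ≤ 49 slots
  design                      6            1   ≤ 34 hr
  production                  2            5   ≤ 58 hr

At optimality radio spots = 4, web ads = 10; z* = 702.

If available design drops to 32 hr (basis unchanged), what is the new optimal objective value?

688

Binding: design and production. Non-binding: airtime (11 unused).
Slack constraints have shadow price 0 (complementary slackness).
The binding rows give the dual system: 6·y_design + 2·y_production = 58 and 1·y_design + 5·y_production = 47.
This yields shadow prices y_design = 7, y_production = 8.
Δz = y_design·Δb = 7 × (-2) = -14, so new z* = 702 − 14 = 688.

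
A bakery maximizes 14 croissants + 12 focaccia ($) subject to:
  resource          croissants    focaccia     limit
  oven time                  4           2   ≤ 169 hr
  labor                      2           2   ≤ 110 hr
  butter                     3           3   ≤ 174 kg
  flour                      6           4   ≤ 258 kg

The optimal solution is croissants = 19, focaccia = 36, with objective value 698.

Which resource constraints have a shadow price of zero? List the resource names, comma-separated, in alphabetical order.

oven time: 148/169 (slack 21)
labor: 110/110 (binding)
butter: 165/174 (slack 9)
flour: 258/258 (binding)
By complementary slackness, a constraint with positive slack has shadow price 0 → butter, oven time.

butter, oven time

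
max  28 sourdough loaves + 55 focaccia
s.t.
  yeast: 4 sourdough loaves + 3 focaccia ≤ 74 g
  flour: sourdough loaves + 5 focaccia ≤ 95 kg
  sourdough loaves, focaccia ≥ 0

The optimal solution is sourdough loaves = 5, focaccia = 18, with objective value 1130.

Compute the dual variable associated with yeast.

5

Check each constraint at x*: yeast 74/74 (tight); flour 95/95 (tight).
The binding rows give the dual system: 4·y_yeast + 1·y_flour = 28 and 3·y_yeast + 5·y_flour = 55.
This yields shadow prices y_yeast = 5, y_flour = 8.
Shadow price of yeast = 5.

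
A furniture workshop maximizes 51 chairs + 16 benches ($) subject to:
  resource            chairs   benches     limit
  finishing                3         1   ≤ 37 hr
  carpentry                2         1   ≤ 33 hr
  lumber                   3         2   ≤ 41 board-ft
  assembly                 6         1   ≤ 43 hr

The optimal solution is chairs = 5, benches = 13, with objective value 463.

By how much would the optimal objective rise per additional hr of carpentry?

0

Binding: lumber and assembly. Non-binding: finishing (9 unused), carpentry (10 unused).
Slack constraints have shadow price 0 (complementary slackness).
The binding rows give the dual system: 3·y_lumber + 6·y_assembly = 51 and 2·y_lumber + 1·y_assembly = 16.
This yields shadow prices y_lumber = 5, y_assembly = 6.
Shadow price of carpentry = 0.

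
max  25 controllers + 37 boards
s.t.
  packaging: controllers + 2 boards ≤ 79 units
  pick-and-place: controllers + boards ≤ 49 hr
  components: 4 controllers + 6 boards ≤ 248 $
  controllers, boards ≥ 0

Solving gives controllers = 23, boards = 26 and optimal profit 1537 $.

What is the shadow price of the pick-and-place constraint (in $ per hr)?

Check each constraint at x*: packaging 75/79 (slack 4); pick-and-place 49/49 (tight); components 248/248 (tight).
Slack constraints have shadow price 0 (complementary slackness).
From A_Bᵀ y = c: 1·y_pick-and-place + 4·y_components = 25; 1·y_pick-and-place + 6·y_components = 37.
→ y_pick-and-place = 1 and y_components = 6.
Shadow price of pick-and-place = 1.

1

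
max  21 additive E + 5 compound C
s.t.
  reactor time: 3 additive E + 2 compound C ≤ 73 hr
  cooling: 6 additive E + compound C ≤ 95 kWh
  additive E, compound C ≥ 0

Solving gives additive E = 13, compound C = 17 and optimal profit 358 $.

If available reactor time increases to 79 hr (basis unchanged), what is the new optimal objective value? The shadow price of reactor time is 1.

Δb = 6, so new z* = 358 + (1)·(6) = 358 + 6 = 364.

364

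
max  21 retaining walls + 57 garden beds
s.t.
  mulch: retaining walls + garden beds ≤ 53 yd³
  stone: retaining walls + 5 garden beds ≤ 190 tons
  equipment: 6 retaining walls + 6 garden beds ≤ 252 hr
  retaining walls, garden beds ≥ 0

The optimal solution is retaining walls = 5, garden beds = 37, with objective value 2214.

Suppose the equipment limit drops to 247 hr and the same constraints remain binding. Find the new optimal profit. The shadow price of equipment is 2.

2204

Δb = -5, so new z* = 2214 + (2)·(-5) = 2214 − 10 = 2204.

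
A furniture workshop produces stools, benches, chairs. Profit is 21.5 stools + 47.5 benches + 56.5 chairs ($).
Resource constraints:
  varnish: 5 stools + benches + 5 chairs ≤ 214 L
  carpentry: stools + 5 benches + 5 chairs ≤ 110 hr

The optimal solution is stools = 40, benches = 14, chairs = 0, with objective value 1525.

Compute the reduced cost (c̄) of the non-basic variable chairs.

-1

At the optimum: varnish uses 214 of 214 (binding); carpentry uses 110 of 110 (binding).
The binding rows give the dual system: 5·y_varnish + 1·y_carpentry = 21.5 and 1·y_varnish + 5·y_carpentry = 47.5.
→ y_varnish = 2.5 and y_carpentry = 9.
Reduced cost of chairs: c₃ − yᵀa₃ = 56.5 − (2.5·5 + 9·5) = 56.5 − 57.5 = -1.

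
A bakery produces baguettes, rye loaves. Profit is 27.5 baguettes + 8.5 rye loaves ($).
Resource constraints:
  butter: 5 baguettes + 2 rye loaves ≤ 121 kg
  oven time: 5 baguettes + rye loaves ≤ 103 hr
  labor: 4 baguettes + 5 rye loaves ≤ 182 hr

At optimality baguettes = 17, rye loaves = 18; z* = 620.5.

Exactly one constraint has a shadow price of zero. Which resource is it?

labor

butter: 121/121 (binding)
oven time: 103/103 (binding)
labor: 158/182 (slack 24)
By complementary slackness, a constraint with positive slack has shadow price 0 → labor.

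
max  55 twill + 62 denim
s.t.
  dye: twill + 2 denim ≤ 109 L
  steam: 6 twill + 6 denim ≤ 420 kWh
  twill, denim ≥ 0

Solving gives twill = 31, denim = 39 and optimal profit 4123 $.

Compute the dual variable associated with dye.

7

Check each constraint at x*: dye 109/109 (tight); steam 420/420 (tight).
The binding rows give the dual system: 1·y_dye + 6·y_steam = 55 and 2·y_dye + 6·y_steam = 62.
This yields shadow prices y_dye = 7, y_steam = 8.
Shadow price of dye = 7.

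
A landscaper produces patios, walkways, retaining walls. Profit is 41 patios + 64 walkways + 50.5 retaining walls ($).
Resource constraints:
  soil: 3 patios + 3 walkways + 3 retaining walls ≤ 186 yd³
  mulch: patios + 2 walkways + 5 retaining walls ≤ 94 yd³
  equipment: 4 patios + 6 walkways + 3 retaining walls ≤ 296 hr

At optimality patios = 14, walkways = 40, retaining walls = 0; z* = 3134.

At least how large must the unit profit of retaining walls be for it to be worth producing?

Check each constraint at x*: soil 162/186 (slack 24); mulch 94/94 (tight); equipment 296/296 (tight).
Slack constraints have shadow price 0 (complementary slackness).
The binding rows give the dual system: 1·y_mulch + 4·y_equipment = 41 and 2·y_mulch + 6·y_equipment = 64.
→ y_mulch = 5 and y_equipment = 9.
retaining walls enters the basis when its profit ≥ yᵀa₃ = 5·5 + 9·3 = 52.

52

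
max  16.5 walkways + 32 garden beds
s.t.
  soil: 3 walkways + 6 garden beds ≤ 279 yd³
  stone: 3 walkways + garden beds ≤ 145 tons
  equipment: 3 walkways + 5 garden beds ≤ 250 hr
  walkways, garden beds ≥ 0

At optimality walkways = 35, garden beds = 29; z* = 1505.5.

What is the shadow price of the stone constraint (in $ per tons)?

0

Check each constraint at x*: soil 279/279 (tight); stone 134/145 (slack 11); equipment 250/250 (tight).
Slack constraints have shadow price 0 (complementary slackness).
The binding rows give the dual system: 3·y_soil + 3·y_equipment = 16.5 and 6·y_soil + 5·y_equipment = 32.
This yields shadow prices y_soil = 4.5, y_equipment = 1.
Shadow price of stone = 0.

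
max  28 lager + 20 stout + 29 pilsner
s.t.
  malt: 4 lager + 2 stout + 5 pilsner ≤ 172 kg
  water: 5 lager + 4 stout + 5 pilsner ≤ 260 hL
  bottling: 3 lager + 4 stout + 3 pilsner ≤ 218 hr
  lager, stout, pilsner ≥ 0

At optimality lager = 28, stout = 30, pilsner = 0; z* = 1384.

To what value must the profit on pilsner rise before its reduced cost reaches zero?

30

Binding: malt and water. Non-binding: bottling (14 unused).
Slack constraints have shadow price 0 (complementary slackness).
The binding rows give the dual system: 4·y_malt + 5·y_water = 28 and 2·y_malt + 4·y_water = 20.
→ y_malt = 2 and y_water = 4.
pilsner enters the basis when its profit ≥ yᵀa₃ = 2·5 + 4·5 = 30.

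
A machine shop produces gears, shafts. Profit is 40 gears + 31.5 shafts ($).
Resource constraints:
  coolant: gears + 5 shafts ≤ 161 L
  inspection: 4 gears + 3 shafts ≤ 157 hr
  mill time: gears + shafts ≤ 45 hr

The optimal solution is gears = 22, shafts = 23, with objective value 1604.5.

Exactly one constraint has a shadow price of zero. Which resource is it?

coolant

coolant: 137/161 (slack 24)
inspection: 157/157 (binding)
mill time: 45/45 (binding)
By complementary slackness, a constraint with positive slack has shadow price 0 → coolant.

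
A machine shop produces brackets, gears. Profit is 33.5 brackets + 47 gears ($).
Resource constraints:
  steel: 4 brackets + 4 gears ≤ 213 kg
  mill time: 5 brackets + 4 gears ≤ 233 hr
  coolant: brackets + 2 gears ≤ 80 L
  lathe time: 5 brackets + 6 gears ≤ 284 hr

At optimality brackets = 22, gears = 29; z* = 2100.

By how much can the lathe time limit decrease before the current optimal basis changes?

44

Binding constraints: coolant, lathe time. The basis is B = [[1,2],[5,6]] with det -4.
Per unit decrease in lathe time, x* moves by d = (-0.5, 0.25).
The basis stays optimal until brackets reaches 0; allowable decrease = 44 hr.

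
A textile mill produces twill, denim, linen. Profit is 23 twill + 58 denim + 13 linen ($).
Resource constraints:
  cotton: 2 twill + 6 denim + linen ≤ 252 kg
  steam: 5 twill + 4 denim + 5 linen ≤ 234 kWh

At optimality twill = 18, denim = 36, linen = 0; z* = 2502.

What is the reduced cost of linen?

Check each constraint at x*: cotton 252/252 (tight); steam 234/234 (tight).
The binding rows give the dual system: 2·y_cotton + 5·y_steam = 23 and 6·y_cotton + 4·y_steam = 58.
This yields shadow prices y_cotton = 9, y_steam = 1.
Reduced cost of linen: c₃ − yᵀa₃ = 13 − (9·1 + 1·5) = 13 − 14 = -1.

-1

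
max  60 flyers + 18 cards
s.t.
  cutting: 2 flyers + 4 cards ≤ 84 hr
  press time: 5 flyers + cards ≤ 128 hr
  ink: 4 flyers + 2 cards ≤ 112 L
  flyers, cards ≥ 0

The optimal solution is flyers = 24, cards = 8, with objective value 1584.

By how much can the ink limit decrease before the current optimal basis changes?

9.6

Binding constraints: press time, ink. The basis is B = [[5,1],[4,2]] with det 6.
Per unit decrease in ink, x* moves by d = (0.1667, -0.8333).
The basis stays optimal until cards reaches 0; allowable decrease = 9.6 L.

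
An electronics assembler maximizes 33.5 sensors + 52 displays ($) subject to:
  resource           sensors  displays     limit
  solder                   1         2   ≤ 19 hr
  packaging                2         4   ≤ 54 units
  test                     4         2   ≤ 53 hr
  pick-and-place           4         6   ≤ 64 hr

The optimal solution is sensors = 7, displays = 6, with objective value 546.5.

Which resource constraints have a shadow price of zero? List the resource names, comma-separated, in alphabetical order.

solder: 19/19 (binding)
packaging: 38/54 (slack 16)
test: 40/53 (slack 13)
pick-and-place: 64/64 (binding)
By complementary slackness, a constraint with positive slack has shadow price 0 → packaging, test.

packaging, test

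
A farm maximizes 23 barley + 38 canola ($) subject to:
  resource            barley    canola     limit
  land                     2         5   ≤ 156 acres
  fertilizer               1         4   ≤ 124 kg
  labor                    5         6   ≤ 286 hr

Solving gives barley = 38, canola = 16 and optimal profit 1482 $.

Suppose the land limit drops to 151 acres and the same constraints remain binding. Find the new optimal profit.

At the optimum: land uses 156 of 156 (binding); fertilizer uses 102 of 124 (slack = 22); labor uses 286 of 286 (binding).
Slack constraints have shadow price 0 (complementary slackness).
From A_Bᵀ y = c: 2·y_land + 5·y_labor = 23; 5·y_land + 6·y_labor = 38.
Solving: y_land = 4, y_labor = 3.
Δz = y_land·Δb = 4 × (-5) = -20, so new z* = 1482 − 20 = 1462.

1462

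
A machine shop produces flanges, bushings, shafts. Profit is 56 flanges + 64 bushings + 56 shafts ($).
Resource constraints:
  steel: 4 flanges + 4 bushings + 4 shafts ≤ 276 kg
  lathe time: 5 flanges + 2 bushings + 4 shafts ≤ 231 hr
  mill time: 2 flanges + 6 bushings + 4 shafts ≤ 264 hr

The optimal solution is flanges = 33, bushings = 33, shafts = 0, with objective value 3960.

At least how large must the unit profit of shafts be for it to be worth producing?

At the optimum: steel uses 264 of 276 (slack = 12); lathe time uses 231 of 231 (binding); mill time uses 264 of 264 (binding).
Since steel is not tight, its dual is 0.
Dual feasibility on the basic columns requires 5·y_lathe time + 2·y_mill time = 56, 2·y_lathe time + 6·y_mill time = 64.
→ y_lathe time = 8 and y_mill time = 8.
shafts enters the basis when its profit ≥ yᵀa₃ = 8·4 + 8·4 = 64.

64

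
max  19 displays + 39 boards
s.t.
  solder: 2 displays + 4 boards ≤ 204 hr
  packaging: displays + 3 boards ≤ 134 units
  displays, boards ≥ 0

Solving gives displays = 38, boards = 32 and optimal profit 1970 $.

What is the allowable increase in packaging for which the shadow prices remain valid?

19

Binding constraints: solder, packaging. The basis is B = [[2,4],[1,3]] with det 2.
Per unit increase in packaging, x* moves by d = (-2, 1).
The basis stays optimal until displays reaches 0; allowable increase = 19 units.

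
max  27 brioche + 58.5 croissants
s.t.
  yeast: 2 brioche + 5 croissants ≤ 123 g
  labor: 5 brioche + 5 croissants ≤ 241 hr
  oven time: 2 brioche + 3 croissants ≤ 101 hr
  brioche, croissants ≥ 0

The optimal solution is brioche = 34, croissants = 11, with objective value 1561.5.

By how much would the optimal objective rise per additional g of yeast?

9

At the optimum: yeast uses 123 of 123 (binding); labor uses 225 of 241 (slack = 16); oven time uses 101 of 101 (binding).
Slack constraints have shadow price 0 (complementary slackness).
The binding rows give the dual system: 2·y_yeast + 2·y_oven time = 27 and 5·y_yeast + 3·y_oven time = 58.5.
→ y_yeast = 9 and y_oven time = 4.5.
Shadow price of yeast = 9.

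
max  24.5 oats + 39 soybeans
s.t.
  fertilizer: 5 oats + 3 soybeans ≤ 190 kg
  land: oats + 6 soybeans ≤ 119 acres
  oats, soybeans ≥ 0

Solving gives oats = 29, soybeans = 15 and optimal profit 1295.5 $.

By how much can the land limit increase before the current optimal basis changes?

261

Binding constraints: fertilizer, land. The basis is B = [[5,3],[1,6]] with det 27.
Per unit increase in land, x* moves by d = (-0.1111, 0.1852).
The basis stays optimal until oats reaches 0; allowable increase = 261 acres.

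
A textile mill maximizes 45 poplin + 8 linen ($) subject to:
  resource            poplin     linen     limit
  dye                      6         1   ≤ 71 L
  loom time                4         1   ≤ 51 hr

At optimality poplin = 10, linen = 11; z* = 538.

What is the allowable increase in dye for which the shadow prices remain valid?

Binding constraints: dye, loom time. The basis is B = [[6,1],[4,1]] with det 2.
Per unit increase in dye, x* moves by d = (0.5, -2).
The basis stays optimal until linen reaches 0; allowable increase = 5.5 L.

5.5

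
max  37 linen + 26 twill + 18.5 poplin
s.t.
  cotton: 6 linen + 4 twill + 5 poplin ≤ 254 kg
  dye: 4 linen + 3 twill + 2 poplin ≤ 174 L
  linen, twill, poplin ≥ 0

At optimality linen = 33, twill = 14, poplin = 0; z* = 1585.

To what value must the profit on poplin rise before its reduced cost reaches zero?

Both cotton and dye are binding at x*.
The binding rows give the dual system: 6·y_cotton + 4·y_dye = 37 and 4·y_cotton + 3·y_dye = 26.
Solving: y_cotton = 3.5, y_dye = 4.
poplin enters the basis when its profit ≥ yᵀa₃ = 3.5·5 + 4·2 = 25.5.

25.5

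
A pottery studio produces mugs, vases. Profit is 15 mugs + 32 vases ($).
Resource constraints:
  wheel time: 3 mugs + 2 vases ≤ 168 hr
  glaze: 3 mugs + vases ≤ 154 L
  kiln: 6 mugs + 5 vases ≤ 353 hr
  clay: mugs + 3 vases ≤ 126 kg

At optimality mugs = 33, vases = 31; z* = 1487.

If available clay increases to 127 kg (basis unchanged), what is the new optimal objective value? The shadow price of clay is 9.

1496

Δb = 1, so new z* = 1487 + (9)·(1) = 1487 + 9 = 1496.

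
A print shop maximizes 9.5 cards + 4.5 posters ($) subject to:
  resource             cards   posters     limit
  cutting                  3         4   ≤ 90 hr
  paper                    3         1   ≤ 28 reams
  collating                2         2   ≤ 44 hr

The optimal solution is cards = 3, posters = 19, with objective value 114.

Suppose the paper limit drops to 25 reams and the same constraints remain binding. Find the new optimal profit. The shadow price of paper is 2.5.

Δb = -3, so new z* = 114 + (2.5)·(-3) = 114 − 7.5 = 106.5.

106.5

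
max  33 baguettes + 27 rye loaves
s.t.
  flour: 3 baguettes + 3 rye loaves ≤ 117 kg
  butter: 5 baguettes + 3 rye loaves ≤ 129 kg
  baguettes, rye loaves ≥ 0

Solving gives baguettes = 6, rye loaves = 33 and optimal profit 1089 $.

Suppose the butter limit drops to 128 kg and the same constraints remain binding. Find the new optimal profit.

Check each constraint at x*: flour 117/117 (tight); butter 129/129 (tight).
From A_Bᵀ y = c: 3·y_flour + 5·y_butter = 33; 3·y_flour + 3·y_butter = 27.
Solving: y_flour = 6, y_butter = 3.
Δz = y_butter·Δb = 3 × (-1) = -3, so new z* = 1089 − 3 = 1086.

1086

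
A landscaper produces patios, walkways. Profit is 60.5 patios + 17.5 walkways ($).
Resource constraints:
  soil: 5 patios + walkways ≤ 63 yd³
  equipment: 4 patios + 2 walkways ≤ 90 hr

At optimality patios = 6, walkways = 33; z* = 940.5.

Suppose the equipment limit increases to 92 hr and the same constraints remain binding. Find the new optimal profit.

Both soil and equipment are binding at x*.
Dual feasibility on the basic columns requires 5·y_soil + 4·y_equipment = 60.5, 1·y_soil + 2·y_equipment = 17.5.
This yields shadow prices y_soil = 8.5, y_equipment = 4.5.
Δz = y_equipment·Δb = 4.5 × (2) = 9, so new z* = 940.5 + 9 = 949.5.

949.5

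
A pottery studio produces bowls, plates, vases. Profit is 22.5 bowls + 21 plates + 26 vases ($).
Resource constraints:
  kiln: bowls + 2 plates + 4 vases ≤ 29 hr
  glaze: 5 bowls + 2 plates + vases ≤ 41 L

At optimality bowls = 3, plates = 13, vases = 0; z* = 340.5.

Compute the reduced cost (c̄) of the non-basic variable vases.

-7

At the optimum: kiln uses 29 of 29 (binding); glaze uses 41 of 41 (binding).
The binding rows give the dual system: 1·y_kiln + 5·y_glaze = 22.5 and 2·y_kiln + 2·y_glaze = 21.
→ y_kiln = 7.5 and y_glaze = 3.
Reduced cost of vases: c₃ − yᵀa₃ = 26 − (7.5·4 + 3·1) = 26 − 33 = -7.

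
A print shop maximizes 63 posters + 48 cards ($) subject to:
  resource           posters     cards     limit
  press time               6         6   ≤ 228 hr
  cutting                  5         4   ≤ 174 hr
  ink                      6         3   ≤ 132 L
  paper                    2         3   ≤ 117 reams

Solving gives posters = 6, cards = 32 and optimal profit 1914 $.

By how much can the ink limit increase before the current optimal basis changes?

48

Binding constraints: press time, ink. The basis is B = [[6,6],[6,3]] with det -18.
Per unit increase in ink, x* moves by d = (0.3333, -0.3333).
The basis stays optimal until cutting becomes binding; allowable increase = 48 L.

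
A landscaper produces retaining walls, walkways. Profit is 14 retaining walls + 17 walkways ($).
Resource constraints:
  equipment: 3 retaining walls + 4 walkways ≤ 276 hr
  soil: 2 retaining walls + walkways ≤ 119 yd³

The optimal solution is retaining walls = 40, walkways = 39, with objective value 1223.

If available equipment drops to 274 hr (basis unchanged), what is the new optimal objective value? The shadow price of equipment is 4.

1215

Δb = -2, so new z* = 1223 + (4)·(-2) = 1223 − 8 = 1215.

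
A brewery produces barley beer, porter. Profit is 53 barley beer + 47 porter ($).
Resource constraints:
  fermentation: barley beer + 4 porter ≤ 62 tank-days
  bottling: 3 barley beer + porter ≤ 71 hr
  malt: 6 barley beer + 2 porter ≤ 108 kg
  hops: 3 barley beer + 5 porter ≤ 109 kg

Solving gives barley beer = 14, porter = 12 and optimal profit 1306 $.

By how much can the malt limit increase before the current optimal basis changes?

22

Binding constraints: fermentation, malt. The basis is B = [[1,4],[6,2]] with det -22.
Per unit increase in malt, x* moves by d = (0.1818, -0.0455).
The basis stays optimal until hops becomes binding; allowable increase = 22 kg.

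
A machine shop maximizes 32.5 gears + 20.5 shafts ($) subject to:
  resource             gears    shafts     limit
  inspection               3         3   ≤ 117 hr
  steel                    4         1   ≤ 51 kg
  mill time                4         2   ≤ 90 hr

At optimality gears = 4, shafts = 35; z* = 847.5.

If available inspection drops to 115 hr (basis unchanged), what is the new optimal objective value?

836.5

Check each constraint at x*: inspection 117/117 (tight); steel 51/51 (tight); mill time 86/90 (slack 4).
Slack constraints have shadow price 0 (complementary slackness).
From A_Bᵀ y = c: 3·y_inspection + 4·y_steel = 32.5; 3·y_inspection + 1·y_steel = 20.5.
→ y_inspection = 5.5 and y_steel = 4.
Δz = y_inspection·Δb = 5.5 × (-2) = -11, so new z* = 847.5 − 11 = 836.5.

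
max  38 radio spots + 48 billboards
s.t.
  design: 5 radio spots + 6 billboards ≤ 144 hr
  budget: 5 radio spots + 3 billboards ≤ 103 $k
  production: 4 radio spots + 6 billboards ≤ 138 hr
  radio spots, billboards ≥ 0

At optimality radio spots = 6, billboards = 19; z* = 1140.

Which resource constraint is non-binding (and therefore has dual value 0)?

design: 144/144 (binding)
budget: 87/103 (slack 16)
production: 138/138 (binding)
By complementary slackness, a constraint with positive slack has shadow price 0 → budget.

budget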